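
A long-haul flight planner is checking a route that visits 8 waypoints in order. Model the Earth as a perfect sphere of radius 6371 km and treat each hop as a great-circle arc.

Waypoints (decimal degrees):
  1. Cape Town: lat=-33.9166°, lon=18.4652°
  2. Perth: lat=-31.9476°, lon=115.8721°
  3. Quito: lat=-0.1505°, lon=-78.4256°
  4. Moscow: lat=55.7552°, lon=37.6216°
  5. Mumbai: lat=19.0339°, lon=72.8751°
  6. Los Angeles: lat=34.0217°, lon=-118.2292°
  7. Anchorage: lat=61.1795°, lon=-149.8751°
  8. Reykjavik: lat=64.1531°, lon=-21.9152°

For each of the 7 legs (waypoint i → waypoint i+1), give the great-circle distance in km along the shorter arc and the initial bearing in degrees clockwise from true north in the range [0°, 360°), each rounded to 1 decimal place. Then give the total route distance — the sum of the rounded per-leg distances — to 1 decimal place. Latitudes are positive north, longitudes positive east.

Leg 1: φ1=-0.5919563, φ2=-0.5575908, Δφ=0.0343655, Δλ=1.7000711 rad; a=sin²(Δφ/2)+cosφ1·cosφ2·sin²(Δλ/2)=0.3977608834; c=2·atan2(√a, √(1-a))=1.364865678; dist=6371·c=8695.559 ≈ 8695.6 km; running total=8695.6 km
Leg 1 bearing: y=sinΔλ·cosφ2=0.84145192, x=cosφ1·sinφ2-sinφ1·cosφ2·cosΔλ=-0.50014729; θ=atan2(y, x)=120.7267° ≈ 120.7°
Leg 2: φ1=-0.5575908, φ2=-0.0026267, Δφ=0.5549641, Δλ=-3.3911346 rad; a=sin²(Δφ/2)+cosφ1·cosφ2·sin²(Δλ/2)=0.9104284455; c=2·atan2(√a, √(1-a))=2.533706065; dist=6371·c=16142.241 ≈ 16142.2 km; running total=24837.8 km
Leg 2 bearing: y=sinΔλ·cosφ2=0.24695926, x=cosφ1·sinφ2-sinφ1·cosφ2·cosΔλ=-0.51498067; θ=atan2(y, x)=154.3799° ≈ 154.4°
Leg 3: φ1=-0.0026267, φ2=0.9731118, Δφ=0.9757385, Δλ=2.0254057 rad; a=sin²(Δφ/2)+cosφ1·cosφ2·sin²(Δλ/2)=0.6246358140; c=2·atan2(√a, √(1-a))=1.822724396; dist=6371·c=11612.577 ≈ 11612.6 km; running total=36450.4 km
Leg 3 bearing: y=sinΔλ·cosφ2=0.50557490, x=cosφ1·sinφ2-sinφ1·cosφ2·cosΔλ=0.82598891; θ=atan2(y, x)=31.4701° ≈ 31.5°
Leg 4: φ1=0.9731118, φ2=0.3322042, Δφ=-0.6409076, Δλ=0.6152896 rad; a=sin²(Δφ/2)+cosφ1·cosφ2·sin²(Δλ/2)=0.1480026308; c=2·atan2(√a, √(1-a))=0.789789628; dist=6371·c=5031.7497 ≈ 5031.7 km; running total=41482.1 km
Leg 4 bearing: y=sinΔλ·cosφ2=0.54563739, x=cosφ1·sinφ2-sinφ1·cosφ2·cosΔλ=-0.45461110; θ=atan2(y, x)=129.8002° ≈ 129.8°
Leg 5: φ1=0.3322042, φ2=0.5937907, Δφ=0.2615865, Δλ=-3.3353992 rad; a=sin²(Δφ/2)+cosφ1·cosφ2·sin²(Δλ/2)=0.7931855139; c=2·atan2(√a, √(1-a))=2.197367888; dist=6371·c=13999.431 ≈ 13999.4 km; running total=55481.5 km
Leg 5 bearing: y=sinΔλ·cosφ2=0.15962820, x=cosφ1·sinφ2-sinφ1·cosφ2·cosΔλ=0.79415858; θ=atan2(y, x)=11.3652° ≈ 11.4°
Leg 6: φ1=0.5937907, φ2=1.0677837, Δφ=0.4739930, Δλ=-0.5523251 rad; a=sin²(Δφ/2)+cosφ1·cosφ2·sin²(Δλ/2)=0.0848287428; c=2·atan2(√a, √(1-a))=0.591074276; dist=6371·c=3765.734 ≈ 3765.7 km; running total=59247.2 km
Leg 6 bearing: y=sinΔλ·cosφ2=-0.25292525, x=cosφ1·sinφ2-sinφ1·cosφ2·cosΔλ=0.49654821; θ=atan2(y, x)=-26.9928° <0 so +360° → 333.0072° ≈ 333.0°
Leg 7: φ1=1.0677837, φ2=1.1196828, Δφ=0.0518991, Δλ=2.2333216 rad; a=sin²(Δφ/2)+cosφ1·cosφ2·sin²(Δλ/2)=0.1703936711; c=2·atan2(√a, √(1-a))=0.851025105; dist=6371·c=5421.881 ≈ 5421.9 km; running total=64669.1 km
Leg 7 bearing: y=sinΔλ·cosφ2=0.34373518, x=cosφ1·sinφ2-sinφ1·cosφ2·cosΔλ=0.66879354; θ=atan2(y, x)=27.2015° ≈ 27.2°

Leg 1: dist=8695.6 km, bearing=120.7°
Leg 2: dist=16142.2 km, bearing=154.4°
Leg 3: dist=11612.6 km, bearing=31.5°
Leg 4: dist=5031.7 km, bearing=129.8°
Leg 5: dist=13999.4 km, bearing=11.4°
Leg 6: dist=3765.7 km, bearing=333.0°
Leg 7: dist=5421.9 km, bearing=27.2°
Total: 64669.1 km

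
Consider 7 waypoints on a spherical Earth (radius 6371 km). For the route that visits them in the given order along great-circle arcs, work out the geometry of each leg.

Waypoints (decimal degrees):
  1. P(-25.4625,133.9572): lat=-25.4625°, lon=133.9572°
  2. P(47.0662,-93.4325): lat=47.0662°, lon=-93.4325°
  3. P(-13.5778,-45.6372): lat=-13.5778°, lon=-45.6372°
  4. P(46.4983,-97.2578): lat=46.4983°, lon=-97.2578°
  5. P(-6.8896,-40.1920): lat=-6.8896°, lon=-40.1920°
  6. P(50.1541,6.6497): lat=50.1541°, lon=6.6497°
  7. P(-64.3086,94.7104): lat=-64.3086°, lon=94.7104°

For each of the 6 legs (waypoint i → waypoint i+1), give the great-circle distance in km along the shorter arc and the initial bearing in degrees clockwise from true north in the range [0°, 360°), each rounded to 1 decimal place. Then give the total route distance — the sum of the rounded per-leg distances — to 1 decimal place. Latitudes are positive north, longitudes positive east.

Leg 1: dist=15231.5 km, bearing=47.3°
Leg 2: dist=8246.5 km, bearing=131.5°
Leg 3: dist=8429.6 km, bearing=326.2°
Leg 4: dist=8169.3 km, bearing=119.6°
Leg 5: dist=7777.0 km, bearing=29.8°
Leg 6: dist=14793.0 km, bearing=143.6°
Total: 62646.9 km

Leg 1: φ1=-0.4444045, φ2=0.8214602, Δφ=1.2658646, Δλ=-3.9686990 rad; a=sin²(Δφ/2)+cosφ1·cosφ2·sin²(Δλ/2)=0.8655579583; c=2·atan2(√a, √(1-a))=2.390752481; dist=6371·c=15231.484 ≈ 15231.5 km; running total=15231.5 km
Leg 1 bearing: y=sinΔλ·cosφ2=0.50131177, x=cosφ1·sinφ2-sinφ1·cosφ2·cosΔλ=0.46276995; θ=atan2(y, x)=47.2893° ≈ 47.3°
Leg 2: φ1=0.8214602, φ2=-0.2369773, Δφ=-1.0584375, Δλ=0.8341854 rad; a=sin²(Δφ/2)+cosφ1·cosφ2·sin²(Δλ/2)=0.3635421349; c=2·atan2(√a, √(1-a))=1.294373808; dist=6371·c=8246.456 ≈ 8246.5 km; running total=23478.0 km
Leg 2 bearing: y=sinΔλ·cosφ2=0.72004705, x=cosφ1·sinφ2-sinφ1·cosφ2·cosΔλ=-0.63800411; θ=atan2(y, x)=131.5428° ≈ 131.5°
Leg 3: φ1=-0.2369773, φ2=0.8115484, Δφ=1.0485257, Δλ=-0.9009494 rad; a=sin²(Δφ/2)+cosφ1·cosφ2·sin²(Δλ/2)=0.3774217222; c=2·atan2(√a, √(1-a))=1.323115154; dist=6371·c=8429.567 ≈ 8429.6 km; running total=31907.6 km
Leg 3 bearing: y=sinΔλ·cosφ2=-0.53962954, x=cosφ1·sinφ2-sinφ1·cosφ2·cosΔλ=0.80541804; θ=atan2(y, x)=-33.8221° <0 so +360° → 326.1779° ≈ 326.2°
Leg 4: φ1=0.8115484, φ2=-0.1202462, Δφ=-0.9317946, Δλ=0.9959861 rad; a=sin²(Δφ/2)+cosφ1·cosφ2·sin²(Δλ/2)=0.3577301088; c=2·atan2(√a, √(1-a))=1.282269994; dist=6371·c=8169.342 ≈ 8169.3 km; running total=40076.9 km
Leg 4 bearing: y=sinΔλ·cosφ2=0.83323505, x=cosφ1·sinφ2-sinφ1·cosφ2·cosΔλ=-0.47408487; θ=atan2(y, x)=119.6385° ≈ 119.6°
Leg 5: φ1=-0.1202462, φ2=0.8753542, Δφ=0.9956004, Δλ=0.8175419 rad; a=sin²(Δφ/2)+cosφ1·cosφ2·sin²(Δλ/2)=0.3284987270; c=2·atan2(√a, √(1-a))=1.220684826; dist=6371·c=7776.983 ≈ 7777.0 km; running total=47853.9 km
Leg 5 bearing: y=sinΔλ·cosφ2=0.46738750, x=cosφ1·sinφ2-sinφ1·cosφ2·cosΔλ=0.81479947; θ=atan2(y, x)=29.8396° ≈ 29.8°
Leg 6: φ1=0.8753542, φ2=-1.1223968, Δφ=-1.9977510, Δλ=1.5369492 rad; a=sin²(Δφ/2)+cosφ1·cosφ2·sin²(Δλ/2)=0.8412351940; c=2·atan2(√a, √(1-a))=2.321933516; dist=6371·c=14793.038 ≈ 14793.0 km; running total=62646.9 km
Leg 6 bearing: y=sinΔλ·cosφ2=0.43327552, x=cosφ1·sinφ2-sinφ1·cosφ2·cosΔλ=-0.58864802; θ=atan2(y, x)=143.6450° ≈ 143.6°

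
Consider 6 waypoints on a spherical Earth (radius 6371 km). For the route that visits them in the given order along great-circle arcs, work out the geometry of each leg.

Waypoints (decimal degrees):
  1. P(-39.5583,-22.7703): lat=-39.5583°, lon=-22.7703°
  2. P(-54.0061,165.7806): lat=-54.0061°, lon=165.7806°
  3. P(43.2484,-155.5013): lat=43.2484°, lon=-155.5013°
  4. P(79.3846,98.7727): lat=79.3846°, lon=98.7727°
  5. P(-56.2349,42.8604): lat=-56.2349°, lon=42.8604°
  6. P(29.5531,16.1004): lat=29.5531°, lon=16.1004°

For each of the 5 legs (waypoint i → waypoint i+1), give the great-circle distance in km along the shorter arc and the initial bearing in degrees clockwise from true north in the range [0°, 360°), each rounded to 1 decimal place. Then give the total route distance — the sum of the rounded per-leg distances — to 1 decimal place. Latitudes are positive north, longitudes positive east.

Leg 1: dist=9579.0 km, bearing=185.0°
Leg 2: dist=11423.0 km, bearing=27.8°
Leg 3: dist=5607.2 km, bearing=346.7°
Leg 4: dist=15504.9 km, bearing=225.1°
Leg 5: dist=9869.5 km, bearing=336.9°
Total: 51983.6 km

Leg 1: φ1=-0.6904226, φ2=-0.9425843, Δφ=-0.2521617, Δλ=3.2908340 rad; a=sin²(Δφ/2)+cosφ1·cosφ2·sin²(Δλ/2)=0.4663964953; c=2·atan2(√a, √(1-a))=1.503538621; dist=6371·c=9579.045 ≈ 9579.0 km; running total=9579.0 km
Leg 1 bearing: y=sinΔλ·cosφ2=-0.08738379, x=cosφ1·sinφ2-sinφ1·cosφ2·cosΔλ=-0.99390507; θ=atan2(y, x)=-174.9755° <0 so +360° → 185.0245° ≈ 185.0°
Leg 2: φ1=-0.9425843, φ2=0.7548270, Δφ=1.6974112, Δλ=-5.6074270 rad; a=sin²(Δφ/2)+cosφ1·cosφ2·sin²(Δλ/2)=0.6101767657; c=2·atan2(√a, √(1-a))=1.792973223; dist=6371·c=11423.032 ≈ 11423.0 km; running total=21002.0 km
Leg 2 bearing: y=sinΔλ·cosφ2=0.45560012, x=cosφ1·sinφ2-sinφ1·cosφ2·cosΔλ=0.86248064; θ=atan2(y, x)=27.8450° ≈ 27.8°
Leg 3: φ1=0.7548270, φ2=1.3855226, Δφ=0.6306957, Δλ=4.4379185 rad; a=sin²(Δφ/2)+cosφ1·cosφ2·sin²(Δλ/2)=0.1814656516; c=2·atan2(√a, √(1-a))=0.880106967; dist=6371·c=5607.161 ≈ 5607.2 km; running total=26609.2 km
Leg 3 bearing: y=sinΔλ·cosφ2=-0.17732014, x=cosφ1·sinφ2-sinφ1·cosφ2·cosΔλ=0.75013402; θ=atan2(y, x)=-13.2997° <0 so +360° → 346.7003° ≈ 346.7°
Leg 4: φ1=1.3855226, φ2=-0.9814842, Δφ=-2.3670068, Δλ=-0.9758537 rad; a=sin²(Δφ/2)+cosφ1·cosφ2·sin²(Δλ/2)=0.8798564769; c=2·atan2(√a, √(1-a))=2.433667894; dist=6371·c=15504.898 ≈ 15504.9 km; running total=42114.1 km
Leg 4 bearing: y=sinΔλ·cosφ2=-0.46029399, x=cosφ1·sinφ2-sinφ1·cosφ2·cosΔλ=-0.45930999; θ=atan2(y, x)=-134.9387° <0 so +360° → 225.0613° ≈ 225.1°
Leg 5: φ1=-0.9814842, φ2=0.5157989, Δφ=1.4972831, Δλ=-0.4670501 rad; a=sin²(Δφ/2)+cosφ1·cosφ2·sin²(Δλ/2)=0.4891667582; c=2·atan2(√a, √(1-a))=1.549128148; dist=6371·c=9869.495 ≈ 9869.5 km; running total=51983.6 km
Leg 5 bearing: y=sinΔλ·cosφ2=-0.39167574, x=cosφ1·sinφ2-sinφ1·cosφ2·cosΔλ=0.91984818; θ=atan2(y, x)=-23.0645° <0 so +360° → 336.9355° ≈ 336.9°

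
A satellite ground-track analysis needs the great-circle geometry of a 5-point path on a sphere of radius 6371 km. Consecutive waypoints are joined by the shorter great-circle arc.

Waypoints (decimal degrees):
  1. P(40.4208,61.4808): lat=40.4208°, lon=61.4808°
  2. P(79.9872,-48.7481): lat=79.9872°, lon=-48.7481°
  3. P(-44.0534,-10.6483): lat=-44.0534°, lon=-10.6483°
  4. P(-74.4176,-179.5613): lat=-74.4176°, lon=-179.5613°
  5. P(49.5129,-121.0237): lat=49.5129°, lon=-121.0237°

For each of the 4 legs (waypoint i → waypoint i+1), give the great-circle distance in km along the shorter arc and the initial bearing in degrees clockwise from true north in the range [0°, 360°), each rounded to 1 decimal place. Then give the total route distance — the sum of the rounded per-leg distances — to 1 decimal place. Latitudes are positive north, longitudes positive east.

Leg 1: dist=5965.3 km, bearing=348.3°
Leg 2: dist=13999.7 km, bearing=146.8°
Leg 3: dist=6815.6 km, bearing=183.4°
Leg 4: dist=14445.2 km, bearing=46.2°
Total: 41225.8 km

Leg 1: φ1=0.7054760, φ2=1.3960400, Δφ=0.6905640, Δλ=-1.9238572 rad; a=sin²(Δφ/2)+cosφ1·cosφ2·sin²(Δλ/2)=0.2036239840; c=2·atan2(√a, √(1-a))=0.936324726; dist=6371·c=5965.325 ≈ 5965.3 km; running total=5965.3 km
Leg 1 bearing: y=sinΔλ·cosφ2=-0.16314377, x=cosφ1·sinφ2-sinφ1·cosφ2·cosΔλ=0.78868824; θ=atan2(y, x)=-11.6871° <0 so +360° → 348.3129° ≈ 348.3°
Leg 2: φ1=1.3960400, φ2=-0.7688769, Δφ=-2.1649169, Δλ=0.6649670 rad; a=sin²(Δφ/2)+cosφ1·cosφ2·sin²(Δλ/2)=0.7932020294; c=2·atan2(√a, √(1-a))=2.197408665; dist=6371·c=13999.691 ≈ 13999.7 km; running total=19965.0 km
Leg 2 bearing: y=sinΔλ·cosφ2=0.44345681, x=cosφ1·sinφ2-sinφ1·cosφ2·cosΔλ=-0.67784684; θ=atan2(y, x)=146.8067° ≈ 146.8°
Leg 3: φ1=-0.7688769, φ2=-1.2988321, Δφ=-0.5299553, Δλ=-2.9480880 rad; a=sin²(Δφ/2)+cosφ1·cosφ2·sin²(Δλ/2)=0.2598414697; c=2·atan2(√a, √(1-a))=1.069780161; dist=6371·c=6815.569 ≈ 6815.6 km; running total=26780.6 km
Leg 3 bearing: y=sinΔλ·cosφ2=-0.05165620, x=cosφ1·sinφ2-sinφ1·cosφ2·cosΔλ=-0.87557247; θ=atan2(y, x)=-176.6236° <0 so +360° → 183.3764° ≈ 183.4°
Leg 4: φ1=-1.2988321, φ2=0.8641631, Δφ=2.1629953, Δλ=1.0216739 rad; a=sin²(Δφ/2)+cosφ1·cosφ2·sin²(Δλ/2)=0.8207830620; c=2·atan2(√a, √(1-a))=2.267334556; dist=6371·c=14445.188 ≈ 14445.2 km; running total=41225.8 km
Leg 4 bearing: y=sinΔλ·cosφ2=0.55382201, x=cosφ1·sinφ2-sinφ1·cosφ2·cosΔλ=0.53072977; θ=atan2(y, x)=46.2198° ≈ 46.2°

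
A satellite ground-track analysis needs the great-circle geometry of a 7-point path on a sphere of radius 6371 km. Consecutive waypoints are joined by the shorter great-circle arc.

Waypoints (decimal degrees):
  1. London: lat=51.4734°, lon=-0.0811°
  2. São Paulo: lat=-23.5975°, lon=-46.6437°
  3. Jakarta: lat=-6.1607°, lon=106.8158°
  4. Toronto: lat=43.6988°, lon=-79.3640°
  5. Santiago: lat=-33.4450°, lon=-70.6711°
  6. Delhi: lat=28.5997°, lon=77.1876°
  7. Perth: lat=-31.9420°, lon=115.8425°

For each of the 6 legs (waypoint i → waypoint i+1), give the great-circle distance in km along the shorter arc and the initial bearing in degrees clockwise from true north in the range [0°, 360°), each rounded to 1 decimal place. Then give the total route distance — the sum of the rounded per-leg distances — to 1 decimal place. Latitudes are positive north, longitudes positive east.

Leg 1: φ1=0.8983803, φ2=-0.4118541, Δφ=-1.3102344, Δλ=-0.8126707 rad; a=sin²(Δφ/2)+cosφ1·cosφ2·sin²(Δλ/2)=0.4603570241; c=2·atan2(√a, √(1-a))=1.491427070; dist=6371·c=9501.882 ≈ 9501.9 km; running total=9501.9 km
Leg 1 bearing: y=sinΔλ·cosφ2=-0.66540750, x=cosφ1·sinφ2-sinφ1·cosφ2·cosΔλ=-0.74225777; θ=atan2(y, x)=-138.1249° <0 so +360° → 221.8751° ≈ 221.9°
Leg 2: φ1=-0.4118541, φ2=-0.1075245, Δφ=0.3043296, Δλ=2.6783735 rad; a=sin²(Δφ/2)+cosφ1·cosφ2·sin²(Δλ/2)=0.8860580972; c=2·atan2(√a, √(1-a))=2.452960840; dist=6371·c=15627.814 ≈ 15627.8 km; running total=25129.7 km
Leg 2 bearing: y=sinΔλ·cosφ2=0.44424976, x=cosφ1·sinφ2-sinφ1·cosφ2·cosΔλ=-0.45439931; θ=atan2(y, x)=135.6471° ≈ 135.6°
Leg 3: φ1=-0.1075245, φ2=0.7626879, Δφ=0.8702124, Δλ=-3.2494505 rad; a=sin²(Δφ/2)+cosφ1·cosφ2·sin²(Δλ/2)=0.8943856788; c=2·atan2(√a, √(1-a))=2.479603942; dist=6371·c=15797.557 ≈ 15797.6 km; running total=40927.3 km
Leg 3 bearing: y=sinΔλ·cosφ2=0.07782814, x=cosφ1·sinφ2-sinφ1·cosφ2·cosΔλ=0.60973972; θ=atan2(y, x)=7.2740° ≈ 7.3°
Leg 4: φ1=0.7626879, φ2=-0.5837254, Δφ=-1.3464133, Δλ=0.1517197 rad; a=sin²(Δφ/2)+cosφ1·cosφ2·sin²(Δλ/2)=0.3922125318; c=2·atan2(√a, √(1-a))=1.353515755; dist=6371·c=8623.249 ≈ 8623.2 km; running total=49550.5 km
Leg 4 bearing: y=sinΔλ·cosφ2=0.12611213, x=cosφ1·sinφ2-sinφ1·cosφ2·cosΔλ=-0.96830944; θ=atan2(y, x)=172.5796° ≈ 172.6°
Leg 5: φ1=-0.5837254, φ2=0.4991589, Δφ=1.0828843, Δλ=2.5806211 rad; a=sin²(Δφ/2)+cosφ1·cosφ2·sin²(Δλ/2)=0.9420732215; c=2·atan2(√a, √(1-a))=2.655460244; dist=6371·c=16917.937 ≈ 16917.9 km; running total=66468.4 km
Leg 5 bearing: y=sinΔλ·cosφ2=0.46709623, x=cosφ1·sinφ2-sinφ1·cosφ2·cosΔλ=-0.01030410; θ=atan2(y, x)=91.2637° ≈ 91.3°
Leg 6: φ1=0.4991589, φ2=-0.5574931, Δφ=-1.0566520, Δλ=0.6746553 rad; a=sin²(Δφ/2)+cosφ1·cosφ2·sin²(Δλ/2)=0.3357163200; c=2·atan2(√a, √(1-a))=1.236010008; dist=6371·c=7874.620 ≈ 7874.6 km; running total=74343.0 km
Leg 6 bearing: y=sinΔλ·cosφ2=0.53004951, x=cosφ1·sinφ2-sinφ1·cosφ2·cosΔλ=-0.78172310; θ=atan2(y, x)=145.8607° ≈ 145.9°

Leg 1: dist=9501.9 km, bearing=221.9°
Leg 2: dist=15627.8 km, bearing=135.6°
Leg 3: dist=15797.6 km, bearing=7.3°
Leg 4: dist=8623.2 km, bearing=172.6°
Leg 5: dist=16917.9 km, bearing=91.3°
Leg 6: dist=7874.6 km, bearing=145.9°
Total: 74343.0 km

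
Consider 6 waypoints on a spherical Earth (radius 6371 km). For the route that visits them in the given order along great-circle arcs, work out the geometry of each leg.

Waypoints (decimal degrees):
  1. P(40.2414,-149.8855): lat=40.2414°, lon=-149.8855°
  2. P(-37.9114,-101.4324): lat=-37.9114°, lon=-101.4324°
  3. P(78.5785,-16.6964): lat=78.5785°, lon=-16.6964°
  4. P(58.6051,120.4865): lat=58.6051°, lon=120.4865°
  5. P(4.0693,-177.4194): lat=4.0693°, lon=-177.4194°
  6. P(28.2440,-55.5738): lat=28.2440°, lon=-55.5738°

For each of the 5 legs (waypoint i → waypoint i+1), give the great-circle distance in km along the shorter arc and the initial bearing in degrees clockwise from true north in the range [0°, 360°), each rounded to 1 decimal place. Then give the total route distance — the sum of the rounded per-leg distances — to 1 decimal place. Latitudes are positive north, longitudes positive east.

Leg 1: dist=9991.7 km, bearing=143.8°
Leg 2: dist=14011.8 km, bearing=14.1°
Leg 3: dist=4497.3 km, bearing=33.1°
Leg 4: dist=8041.2 km, bearing=112.3°
Leg 5: dist=12839.8 km, bearing=56.0°
Total: 49381.8 km

Leg 1: φ1=0.7023449, φ2=-0.6616788, Δφ=-1.3640237, Δλ=0.8456661 rad; a=sin²(Δφ/2)+cosφ1·cosφ2·sin²(Δλ/2)=0.4987557582; c=2·atan2(√a, √(1-a))=1.568307841; dist=6371·c=9991.689 ≈ 9991.7 km; running total=9991.7 km
Leg 1 bearing: y=sinΔλ·cosφ2=0.59046936, x=cosφ1·sinφ2-sinφ1·cosφ2·cosΔλ=-0.80705622; θ=atan2(y, x)=143.8095° ≈ 143.8°
Leg 2: φ1=-0.6616788, φ2=1.3714535, Δφ=2.0331323, Δλ=1.4789222 rad; a=sin²(Δφ/2)+cosφ1·cosφ2·sin²(Δλ/2)=0.7939703227; c=2·atan2(√a, √(1-a))=2.199306947; dist=6371·c=14011.785 ≈ 14011.8 km; running total=24003.5 km
Leg 2 bearing: y=sinΔλ·cosφ2=0.19719001, x=cosφ1·sinφ2-sinφ1·cosφ2·cosΔλ=0.78450105; θ=atan2(y, x)=14.1094° ≈ 14.1°
Leg 3: φ1=1.3714535, φ2=1.0228520, Δφ=-0.3486016, Δλ=2.3942933 rad; a=sin²(Δφ/2)+cosφ1·cosφ2·sin²(Δλ/2)=0.1194879175; c=2·atan2(√a, √(1-a))=0.705905932; dist=6371·c=4497.327 ≈ 4497.3 km; running total=28500.8 km
Leg 3 bearing: y=sinΔλ·cosφ2=0.35405790, x=cosφ1·sinφ2-sinφ1·cosφ2·cosΔλ=0.54358553; θ=atan2(y, x)=33.0777° ≈ 33.1°
Leg 4: φ1=1.0228520, φ2=0.0710227, Δφ=-0.9518293, Δλ=-5.1994388 rad; a=sin²(Δφ/2)+cosφ1·cosφ2·sin²(Δλ/2)=0.3481165254; c=2·atan2(√a, √(1-a))=1.262152372; dist=6371·c=8041.173 ≈ 8041.2 km; running total=36542.0 km
Leg 4 bearing: y=sinΔλ·cosφ2=0.88148954, x=cosφ1·sinφ2-sinφ1·cosφ2·cosΔλ=-0.36152707; θ=atan2(y, x)=112.3001° ≈ 112.3°
Leg 5: φ1=0.0710227, φ2=0.4929508, Δφ=0.4219281, Δλ=2.1266069 rad; a=sin²(Δφ/2)+cosφ1·cosφ2·sin²(Δλ/2)=0.7150294366; c=2·atan2(√a, √(1-a))=2.015354314; dist=6371·c=12839.822 ≈ 12839.8 km; running total=49381.8 km
Leg 5 bearing: y=sinΔλ·cosφ2=0.74833503, x=cosφ1·sinφ2-sinφ1·cosφ2·cosΔλ=0.50501886; θ=atan2(y, x)=55.9863° ≈ 56.0°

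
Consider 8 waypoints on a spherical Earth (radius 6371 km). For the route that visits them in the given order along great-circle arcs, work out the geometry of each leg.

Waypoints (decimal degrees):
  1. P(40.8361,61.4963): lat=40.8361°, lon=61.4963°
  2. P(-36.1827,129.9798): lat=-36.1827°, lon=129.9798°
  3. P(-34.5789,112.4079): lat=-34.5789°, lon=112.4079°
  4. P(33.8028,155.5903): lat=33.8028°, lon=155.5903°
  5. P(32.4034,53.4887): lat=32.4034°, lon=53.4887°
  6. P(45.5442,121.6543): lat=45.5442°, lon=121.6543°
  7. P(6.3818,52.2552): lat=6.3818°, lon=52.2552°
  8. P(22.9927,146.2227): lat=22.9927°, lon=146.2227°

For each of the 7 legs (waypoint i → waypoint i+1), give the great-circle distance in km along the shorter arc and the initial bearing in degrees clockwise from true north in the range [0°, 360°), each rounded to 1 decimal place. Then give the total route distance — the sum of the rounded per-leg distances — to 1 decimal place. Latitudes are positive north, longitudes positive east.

Leg 1: φ1=0.7127244, φ2=-0.6315072, Δφ=-1.3442316, Δλ=1.1952626 rad; a=sin²(Δφ/2)+cosφ1·cosφ2·sin²(Δλ/2)=0.5810310889; c=2·atan2(√a, √(1-a))=1.733576427; dist=6371·c=11044.615 ≈ 11044.6 km; running total=11044.6 km
Leg 1 bearing: y=sinΔλ·cosφ2=0.75089072, x=cosφ1·sinφ2-sinφ1·cosφ2·cosΔλ=-0.64023354; θ=atan2(y, x)=130.4520° ≈ 130.5°
Leg 2: φ1=-0.6315072, φ2=-0.6035157, Δφ=0.0279916, Δλ=-0.3066875 rad; a=sin²(Δφ/2)+cosφ1·cosφ2·sin²(Δλ/2)=0.0157002947; c=2·atan2(√a, √(1-a))=0.251262064; dist=6371·c=1600.791 ≈ 1600.8 km; running total=12645.4 km
Leg 2 bearing: y=sinΔλ·cosφ2=-0.24856994, x=cosφ1·sinφ2-sinφ1·cosφ2·cosΔλ=0.00530726; θ=atan2(y, x)=-88.7769° <0 so +360° → 271.2231° ≈ 271.2°
Leg 3: φ1=-0.6035157, φ2=0.5899702, Δφ=1.1934858, Δλ=0.7536751 rad; a=sin²(Δφ/2)+cosφ1·cosφ2·sin²(Δλ/2)=0.4084324027; c=2·atan2(√a, √(1-a))=1.386621687; dist=6371·c=8834.167 ≈ 8834.2 km; running total=21479.6 km
Leg 3 bearing: y=sinΔλ·cosφ2=0.56864331, x=cosφ1·sinφ2-sinφ1·cosφ2·cosΔλ=0.80193908; θ=atan2(y, x)=35.3399° ≈ 35.3°
Leg 4: φ1=0.5899702, φ2=0.5655460, Δφ=-0.0244241, Δλ=-1.7820091 rad; a=sin²(Δφ/2)+cosφ1·cosφ2·sin²(Δλ/2)=0.4244771817; c=2·atan2(√a, √(1-a))=1.419170367; dist=6371·c=9041.534 ≈ 9041.5 km; running total=30521.1 km
Leg 4 bearing: y=sinΔλ·cosφ2=-0.82553366, x=cosφ1·sinφ2-sinφ1·cosφ2·cosΔλ=0.54376410; θ=atan2(y, x)=-56.6278° <0 so +360° → 303.3722° ≈ 303.4°
Leg 5: φ1=0.5655460, φ2=0.7948962, Δφ=0.2293502, Δλ=1.1897142 rad; a=sin²(Δφ/2)+cosφ1·cosφ2·sin²(Δλ/2)=0.1987863635; c=2·atan2(√a, √(1-a))=0.924257662; dist=6371·c=5888.446 ≈ 5888.4 km; running total=36409.5 km
Leg 5 bearing: y=sinΔλ·cosφ2=0.65011697, x=cosφ1·sinφ2-sinφ1·cosφ2·cosΔλ=0.46306512; θ=atan2(y, x)=54.5385° ≈ 54.5°
Leg 6: φ1=0.7948962, φ2=0.1113834, Δφ=-0.6835128, Δλ=-1.2112428 rad; a=sin²(Δφ/2)+cosφ1·cosφ2·sin²(Δλ/2)=0.3378805708; c=2·atan2(√a, √(1-a))=1.240589320; dist=6371·c=7903.795 ≈ 7903.8 km; running total=44313.3 km
Leg 6 bearing: y=sinΔλ·cosφ2=-0.93025354, x=cosφ1·sinφ2-sinφ1·cosφ2·cosΔλ=-0.17174839; θ=atan2(y, x)=-100.4605° <0 so +360° → 259.5395° ≈ 259.5°
Leg 7: φ1=0.1113834, φ2=0.4012983, Δφ=0.2899149, Δλ=1.6400423 rad; a=sin²(Δφ/2)+cosφ1·cosφ2·sin²(Δλ/2)=0.5099405226; c=2·atan2(√a, √(1-a))=1.590678682; dist=6371·c=10134.214 ≈ 10134.2 km; running total=54447.5 km
Leg 7 bearing: y=sinΔλ·cosφ2=0.91834848, x=cosφ1·sinφ2-sinφ1·cosφ2·cosΔλ=0.39527309; θ=atan2(y, x)=66.7121° ≈ 66.7°

Leg 1: dist=11044.6 km, bearing=130.5°
Leg 2: dist=1600.8 km, bearing=271.2°
Leg 3: dist=8834.2 km, bearing=35.3°
Leg 4: dist=9041.5 km, bearing=303.4°
Leg 5: dist=5888.4 km, bearing=54.5°
Leg 6: dist=7903.8 km, bearing=259.5°
Leg 7: dist=10134.2 km, bearing=66.7°
Total: 54447.5 km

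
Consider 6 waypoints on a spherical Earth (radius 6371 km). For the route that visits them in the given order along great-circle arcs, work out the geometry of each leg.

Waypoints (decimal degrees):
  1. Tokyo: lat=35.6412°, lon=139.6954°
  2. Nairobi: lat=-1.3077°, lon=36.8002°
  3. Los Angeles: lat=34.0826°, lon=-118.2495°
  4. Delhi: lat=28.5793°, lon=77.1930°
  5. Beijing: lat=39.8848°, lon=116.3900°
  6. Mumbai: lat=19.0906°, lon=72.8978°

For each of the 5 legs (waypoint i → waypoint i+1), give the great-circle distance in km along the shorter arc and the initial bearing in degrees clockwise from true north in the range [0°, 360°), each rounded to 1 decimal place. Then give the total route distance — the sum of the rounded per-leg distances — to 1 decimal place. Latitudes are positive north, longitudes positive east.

Leg 1: φ1=0.6220563, φ2=-0.0228237, Δφ=-0.6448800, Δλ=-1.7958600 rad; a=sin²(Δφ/2)+cosφ1·cosφ2·sin²(Δλ/2)=0.5973080549; c=2·atan2(√a, √(1-a))=1.766662388; dist=6371·c=11255.406 ≈ 11255.4 km; running total=11255.4 km
Leg 1 bearing: y=sinΔλ·cosφ2=-0.97452601, x=cosφ1·sinφ2-sinφ1·cosφ2·cosΔλ=0.11146129; θ=atan2(y, x)=-83.4752° <0 so +360° → 276.5248° ≈ 276.5°
Leg 2: φ1=-0.0228237, φ2=0.5948536, Δφ=0.6176773, Δλ=-2.7061278 rad; a=sin²(Δφ/2)+cosφ1·cosφ2·sin²(Δλ/2)=0.8817642753; c=2·atan2(√a, √(1-a))=2.439555995; dist=6371·c=15542.411 ≈ 15542.4 km; running total=26797.8 km
Leg 2 bearing: y=sinΔλ·cosφ2=-0.34937411, x=cosφ1·sinφ2-sinφ1·cosφ2·cosΔλ=0.54310394; θ=atan2(y, x)=-32.7528° <0 so +360° → 327.2472° ≈ 327.2°
Leg 3: φ1=0.5948536, φ2=0.4988029, Δφ=-0.0960507, Δλ=3.4111151 rad; a=sin²(Δφ/2)+cosφ1·cosφ2·sin²(Δλ/2)=0.7164914640; c=2·atan2(√a, √(1-a))=2.018595693; dist=6371·c=12860.473 ≈ 12860.5 km; running total=39658.3 km
Leg 3 bearing: y=sinΔλ·cosφ2=-0.23382759, x=cosφ1·sinφ2-sinφ1·cosφ2·cosΔλ=0.87054606; θ=atan2(y, x)=-15.0347° <0 so +360° → 344.9653° ≈ 345.0°
Leg 4: φ1=0.4988029, φ2=0.6961211, Δφ=0.1973182, Δλ=0.6841167 rad; a=sin²(Δφ/2)+cosφ1·cosφ2·sin²(Δλ/2)=0.0855166298; c=2·atan2(√a, √(1-a))=0.593538602; dist=6371·c=3781.434 ≈ 3781.4 km; running total=43439.7 km
Leg 4 bearing: y=sinΔλ·cosφ2=0.48494726, x=cosφ1·sinφ2-sinφ1·cosφ2·cosΔλ=0.27864010; θ=atan2(y, x)=60.1193° ≈ 60.1°
Leg 5: φ1=0.6961211, φ2=0.3331938, Δφ=-0.3629273, Δλ=-0.7590821 rad; a=sin²(Δφ/2)+cosφ1·cosφ2·sin²(Δλ/2)=0.1321053849; c=2·atan2(√a, √(1-a))=0.743964969; dist=6371·c=4739.801 ≈ 4739.8 km; running total=48179.5 km
Leg 5 bearing: y=sinΔλ·cosφ2=-0.65040353, x=cosφ1·sinφ2-sinφ1·cosφ2·cosΔλ=-0.18865169; θ=atan2(y, x)=-106.1750° <0 so +360° → 253.8250° ≈ 253.8°

Leg 1: dist=11255.4 km, bearing=276.5°
Leg 2: dist=15542.4 km, bearing=327.2°
Leg 3: dist=12860.5 km, bearing=345.0°
Leg 4: dist=3781.4 km, bearing=60.1°
Leg 5: dist=4739.8 km, bearing=253.8°
Total: 48179.5 km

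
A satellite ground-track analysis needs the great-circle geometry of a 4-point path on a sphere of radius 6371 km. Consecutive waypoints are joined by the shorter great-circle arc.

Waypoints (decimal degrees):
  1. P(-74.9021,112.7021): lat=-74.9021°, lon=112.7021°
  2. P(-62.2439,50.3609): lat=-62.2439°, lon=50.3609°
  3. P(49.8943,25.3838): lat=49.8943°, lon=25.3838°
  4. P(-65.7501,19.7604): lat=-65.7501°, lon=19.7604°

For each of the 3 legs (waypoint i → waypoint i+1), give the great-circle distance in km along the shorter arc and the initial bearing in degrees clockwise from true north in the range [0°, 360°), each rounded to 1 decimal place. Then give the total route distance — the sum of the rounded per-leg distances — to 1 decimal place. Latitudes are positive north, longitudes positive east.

Leg 1: dist=2712.9 km, bearing=267.0°
Leg 2: dist=12663.4 km, bearing=342.7°
Leg 3: dist=12868.1 km, bearing=182.6°
Total: 28244.4 km

Leg 1: φ1=-1.3072883, φ2=-1.0863610, Δφ=0.2209273, Δλ=-1.0880592 rad; a=sin²(Δφ/2)+cosφ1·cosφ2·sin²(Δλ/2)=0.0446493503; c=2·atan2(√a, √(1-a))=0.425817638; dist=6371·c=2712.884 ≈ 2712.9 km; running total=2712.9 km
Leg 1 bearing: y=sinΔλ·cosφ2=-0.41249111, x=cosφ1·sinφ2-sinφ1·cosφ2·cosΔλ=-0.02177681; θ=atan2(y, x)=-93.0220° <0 so +360° → 266.9780° ≈ 267.0°
Leg 2: φ1=-1.0863610, φ2=0.8708198, Δφ=1.9571808, Δλ=-0.4359326 rad; a=sin²(Δφ/2)+cosφ1·cosφ2·sin²(Δλ/2)=0.7024499028; c=2·atan2(√a, √(1-a))=1.987665576; dist=6371·c=12663.417 ≈ 12663.4 km; running total=15376.3 km
Leg 2 bearing: y=sinΔλ·cosφ2=-0.27201720, x=cosφ1·sinφ2-sinφ1·cosφ2·cosΔλ=0.87296208; θ=atan2(y, x)=-17.3072° <0 so +360° → 342.6928° ≈ 342.7°
Leg 3: φ1=0.8708198, φ2=-1.1475557, Δφ=-2.0183755, Δλ=-0.0981468 rad; a=sin²(Δφ/2)+cosφ1·cosφ2·sin²(Δλ/2)=0.7170288963; c=2·atan2(√a, √(1-a))=2.019788471; dist=6371·c=12868.072 ≈ 12868.1 km; running total=28244.4 km
Leg 3 bearing: y=sinΔλ·cosφ2=-0.04024592, x=cosφ1·sinφ2-sinφ1·cosφ2·cosΔλ=-0.89998561; θ=atan2(y, x)=-177.4395° <0 so +360° → 182.5605° ≈ 182.6°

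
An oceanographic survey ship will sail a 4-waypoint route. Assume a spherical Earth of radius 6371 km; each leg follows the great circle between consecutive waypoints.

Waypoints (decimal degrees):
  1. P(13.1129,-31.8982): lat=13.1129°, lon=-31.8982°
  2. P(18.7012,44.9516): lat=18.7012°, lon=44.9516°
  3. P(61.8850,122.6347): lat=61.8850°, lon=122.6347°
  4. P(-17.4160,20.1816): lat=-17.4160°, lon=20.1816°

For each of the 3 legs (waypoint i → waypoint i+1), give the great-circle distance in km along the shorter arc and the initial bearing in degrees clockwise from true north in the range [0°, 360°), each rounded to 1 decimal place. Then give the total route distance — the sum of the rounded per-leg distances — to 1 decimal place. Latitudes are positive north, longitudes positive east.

Leg 1: dist=8182.1 km, bearing=74.1°
Leg 2: dist=7537.8 km, bearing=29.8°
Leg 3: dist=12360.3 km, bearing=272.5°
Total: 28080.2 km

Leg 1: φ1=0.2288633, φ2=0.3263975, Δφ=0.0975342, Δλ=1.3412820 rad; a=sin²(Δφ/2)+cosφ1·cosφ2·sin²(Δλ/2)=0.3586918500; c=2·atan2(√a, √(1-a))=1.284275818; dist=6371·c=8182.121 ≈ 8182.1 km; running total=8182.1 km
Leg 1 bearing: y=sinΔλ·cosφ2=0.92236505, x=cosφ1·sinφ2-sinφ1·cosφ2·cosΔλ=0.26338324; θ=atan2(y, x)=74.0632° ≈ 74.1°
Leg 2: φ1=0.3263975, φ2=1.0800970, Δφ=0.7536995, Δλ=1.3558259 rad; a=sin²(Δφ/2)+cosφ1·cosφ2·sin²(Δλ/2)=0.3109916141; c=2·atan2(√a, √(1-a))=1.183143150; dist=6371·c=7537.805 ≈ 7537.8 km; running total=15719.9 km
Leg 2 bearing: y=sinΔλ·cosφ2=0.46039607, x=cosφ1·sinφ2-sinφ1·cosφ2·cosΔλ=0.80320532; θ=atan2(y, x)=29.8213° ≈ 29.8°
Leg 3: φ1=1.0800970, φ2=-0.3039665, Δφ=-1.3840636, Δλ=-1.7881439 rad; a=sin²(Δφ/2)+cosφ1·cosφ2·sin²(Δλ/2)=0.6804752465; c=2·atan2(√a, √(1-a))=1.940083222; dist=6371·c=12360.270 ≈ 12360.3 km; running total=28080.2 km
Leg 3 bearing: y=sinΔλ·cosφ2=-0.93170819, x=cosφ1·sinφ2-sinφ1·cosφ2·cosΔλ=0.04043001; θ=atan2(y, x)=-87.5153° <0 so +360° → 272.4847° ≈ 272.5°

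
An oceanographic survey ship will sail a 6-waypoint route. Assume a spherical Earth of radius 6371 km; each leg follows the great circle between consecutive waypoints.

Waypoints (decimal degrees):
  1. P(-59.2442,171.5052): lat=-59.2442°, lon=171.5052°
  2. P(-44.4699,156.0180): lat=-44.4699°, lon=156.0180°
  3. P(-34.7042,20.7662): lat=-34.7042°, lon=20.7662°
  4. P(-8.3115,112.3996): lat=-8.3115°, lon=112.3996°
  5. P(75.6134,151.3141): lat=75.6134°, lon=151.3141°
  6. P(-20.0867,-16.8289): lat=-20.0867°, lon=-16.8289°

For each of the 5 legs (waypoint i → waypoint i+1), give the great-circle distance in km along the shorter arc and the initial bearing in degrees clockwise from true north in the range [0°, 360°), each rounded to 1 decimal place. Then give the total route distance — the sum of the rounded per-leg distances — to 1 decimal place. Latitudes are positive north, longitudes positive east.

Leg 1: φ1=-1.0340064, φ2=-0.7761462, Δφ=0.2578602, Δλ=-0.2703026 rad; a=sin²(Δφ/2)+cosφ1·cosφ2·sin²(Δλ/2)=0.0231563504; c=2·atan2(√a, √(1-a))=0.305531210; dist=6371·c=1946.539 ≈ 1946.5 km; running total=1946.5 km
Leg 1 bearing: y=sinΔλ·cosφ2=-0.19055264, x=cosφ1·sinφ2-sinφ1·cosφ2·cosΔλ=0.23274498; θ=atan2(y, x)=-39.3078° <0 so +360° → 320.6922° ≈ 320.7°
Leg 2: φ1=-0.7761462, φ2=-0.6057026, Δφ=0.1704436, Δλ=-2.3605892 rad; a=sin²(Δφ/2)+cosφ1·cosφ2·sin²(Δλ/2)=0.5089067454; c=2·atan2(√a, √(1-a))=1.588610760; dist=6371·c=10121.039 ≈ 10121.0 km; running total=12067.5 km
Leg 2 bearing: y=sinΔλ·cosφ2=-0.57875379, x=cosφ1·sinφ2-sinφ1·cosφ2·cosΔλ=-0.81530775; θ=atan2(y, x)=-144.6306° <0 so +360° → 215.3694° ≈ 215.4°
Leg 3: φ1=-0.6057026, φ2=-0.1450630, Δφ=0.4606395, Δλ=1.5993045 rad; a=sin²(Δφ/2)+cosφ1·cosφ2·sin²(Δλ/2)=0.4704432791; c=2·atan2(√a, √(1-a))=1.511648403; dist=6371·c=9630.712 ≈ 9630.7 km; running total=21698.2 km
Leg 3 bearing: y=sinΔλ·cosφ2=0.98909473, x=cosφ1·sinφ2-sinφ1·cosφ2·cosΔλ=-0.13489705; θ=atan2(y, x)=97.7663° ≈ 97.8°
Leg 4: φ1=-0.1450630, φ2=1.3197028, Δφ=1.4647658, Δλ=0.6791862 rad; a=sin²(Δφ/2)+cosφ1·cosφ2·sin²(Δλ/2)=0.4743634415; c=2·atan2(√a, √(1-a))=1.519500718; dist=6371·c=9680.739 ≈ 9680.7 km; running total=31378.9 km
Leg 4 bearing: y=sinΔλ·cosφ2=0.15607474, x=cosφ1·sinφ2-sinφ1·cosφ2·cosΔλ=0.98641358; θ=atan2(y, x)=8.9911° ≈ 9.0°
Leg 5: φ1=1.3197028, φ2=-0.3505791, Δφ=-1.6702818, Δλ=-2.9346490 rad; a=sin²(Δφ/2)+cosφ1·cosφ2·sin²(Δλ/2)=0.7805216213; c=2·atan2(√a, √(1-a))=2.166441869; dist=6371·c=13802.401 ≈ 13802.4 km; running total=45181.3 km
Leg 5 bearing: y=sinΔλ·cosφ2=-0.19297186, x=cosφ1·sinφ2-sinφ1·cosφ2·cosΔλ=0.80497971; θ=atan2(y, x)=-13.4807° <0 so +360° → 346.5193° ≈ 346.5°

Leg 1: dist=1946.5 km, bearing=320.7°
Leg 2: dist=10121.0 km, bearing=215.4°
Leg 3: dist=9630.7 km, bearing=97.8°
Leg 4: dist=9680.7 km, bearing=9.0°
Leg 5: dist=13802.4 km, bearing=346.5°
Total: 45181.3 km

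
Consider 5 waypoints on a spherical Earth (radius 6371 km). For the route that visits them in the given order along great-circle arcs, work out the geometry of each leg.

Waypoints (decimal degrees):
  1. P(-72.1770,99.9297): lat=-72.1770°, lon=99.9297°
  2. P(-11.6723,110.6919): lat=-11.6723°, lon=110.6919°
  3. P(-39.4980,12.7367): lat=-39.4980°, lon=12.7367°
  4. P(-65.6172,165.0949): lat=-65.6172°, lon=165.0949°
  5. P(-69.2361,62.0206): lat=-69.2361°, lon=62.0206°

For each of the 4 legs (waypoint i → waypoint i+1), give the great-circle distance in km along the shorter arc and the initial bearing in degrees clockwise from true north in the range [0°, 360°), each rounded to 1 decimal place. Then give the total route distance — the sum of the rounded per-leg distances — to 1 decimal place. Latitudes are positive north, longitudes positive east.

Leg 1: φ1=-1.2597263, φ2=-0.2037201, Δφ=1.0560062, Δλ=0.1878358 rad; a=sin²(Δφ/2)+cosφ1·cosφ2·sin²(Δλ/2)=0.2564601038; c=2·atan2(√a, √(1-a))=1.062053360; dist=6371·c=6766.342 ≈ 6766.3 km; running total=6766.3 km
Leg 1 bearing: y=sinΔλ·cosφ2=0.18287172, x=cosφ1·sinφ2-sinφ1·cosφ2·cosΔλ=0.85399720; θ=atan2(y, x)=12.0866° ≈ 12.1°
Leg 2: φ1=-0.2037201, φ2=-0.6893701, Δφ=-0.4856501, Δλ=-1.7096408 rad; a=sin²(Δφ/2)+cosφ1·cosφ2·sin²(Δλ/2)=0.4879522633; c=2·atan2(√a, √(1-a))=1.546698521; dist=6371·c=9854.016 ≈ 9854.0 km; running total=16620.3 km
Leg 2 bearing: y=sinΔλ·cosφ2=-0.76422091, x=cosφ1·sinφ2-sinφ1·cosφ2·cosΔλ=-0.64450431; θ=atan2(y, x)=-130.1425° <0 so +360° → 229.8575° ≈ 229.9°
Leg 3: φ1=-0.6893701, φ2=-1.1452362, Δφ=-0.4558660, Δλ=2.6591522 rad; a=sin²(Δφ/2)+cosφ1·cosφ2·sin²(Δλ/2)=0.3514403327; c=2·atan2(√a, √(1-a))=1.269122003; dist=6371·c=8085.576 ≈ 8085.6 km; running total=24705.9 km
Leg 3 bearing: y=sinΔλ·cosφ2=0.19152983, x=cosφ1·sinφ2-sinφ1·cosφ2·cosΔλ=-0.93543382; θ=atan2(y, x)=168.4286° ≈ 168.4°
Leg 4: φ1=-1.1452362, φ2=-1.2083979, Δφ=-0.0631617, Δλ=-1.7989859 rad; a=sin²(Δφ/2)+cosφ1·cosφ2·sin²(Δλ/2)=0.0907289283; c=2·atan2(√a, √(1-a))=0.611927762; dist=6371·c=3898.592 ≈ 3898.6 km; running total=28604.5 km
Leg 4 bearing: y=sinΔλ·cosφ2=-0.34532791, x=cosφ1·sinφ2-sinφ1·cosφ2·cosΔλ=-0.45906142; θ=atan2(y, x)=-143.0478° <0 so +360° → 216.9522° ≈ 217.0°

Leg 1: dist=6766.3 km, bearing=12.1°
Leg 2: dist=9854.0 km, bearing=229.9°
Leg 3: dist=8085.6 km, bearing=168.4°
Leg 4: dist=3898.6 km, bearing=217.0°
Total: 28604.5 km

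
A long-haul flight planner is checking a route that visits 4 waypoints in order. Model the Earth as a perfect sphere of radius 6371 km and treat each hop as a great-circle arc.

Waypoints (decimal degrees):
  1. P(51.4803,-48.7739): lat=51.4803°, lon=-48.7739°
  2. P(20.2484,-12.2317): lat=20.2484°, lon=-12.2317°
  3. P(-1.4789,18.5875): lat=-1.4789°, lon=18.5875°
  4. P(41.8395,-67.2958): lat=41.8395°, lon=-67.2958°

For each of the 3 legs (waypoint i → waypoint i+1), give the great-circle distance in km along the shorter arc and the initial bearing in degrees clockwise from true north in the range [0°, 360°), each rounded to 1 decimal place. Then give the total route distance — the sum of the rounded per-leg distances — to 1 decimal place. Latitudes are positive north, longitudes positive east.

Leg 1: dist=4698.0 km, bearing=123.8°
Leg 2: dist=4136.6 km, bearing=122.1°
Leg 3: dist=9776.5 km, bearing=312.0°
Total: 18611.1 km

Leg 1: φ1=0.8985007, φ2=0.3534012, Δφ=-0.5450995, Δλ=0.6377817 rad; a=sin²(Δφ/2)+cosφ1·cosφ2·sin²(Δλ/2)=0.1298930525; c=2·atan2(√a, √(1-a))=0.737407904; dist=6371·c=4698.026 ≈ 4698.0 km; running total=4698.0 km
Leg 1 bearing: y=sinΔλ·cosφ2=0.55861866, x=cosφ1·sinφ2-sinφ1·cosφ2·cosΔλ=-0.37420394; θ=atan2(y, x)=123.8171° ≈ 123.8°
Leg 2: φ1=0.3534012, φ2=-0.0258117, Δφ=-0.3792129, Δλ=0.5378965 rad; a=sin²(Δφ/2)+cosφ1·cosφ2·sin²(Δλ/2)=0.1017422861; c=2·atan2(√a, √(1-a))=0.649286448; dist=6371·c=4136.604 ≈ 4136.6 km; running total=8834.6 km
Leg 2 bearing: y=sinΔλ·cosφ2=0.51216002, x=cosφ1·sinφ2-sinφ1·cosφ2·cosΔλ=-0.32133361; θ=atan2(y, x)=122.1045° ≈ 122.1°
Leg 3: φ1=-0.0258117, φ2=0.7302370, Δφ=0.7560487, Δλ=-1.4989464 rad; a=sin²(Δφ/2)+cosφ1·cosφ2·sin²(Δλ/2)=0.4818750650; c=2·atan2(√a, √(1-a))=1.534538513; dist=6371·c=9776.545 ≈ 9776.5 km; running total=18611.1 km
Leg 3 bearing: y=sinΔλ·cosφ2=-0.74309410, x=cosφ1·sinφ2-sinφ1·cosφ2·cosΔλ=0.66820439; θ=atan2(y, x)=-48.0375° <0 so +360° → 311.9625° ≈ 312.0°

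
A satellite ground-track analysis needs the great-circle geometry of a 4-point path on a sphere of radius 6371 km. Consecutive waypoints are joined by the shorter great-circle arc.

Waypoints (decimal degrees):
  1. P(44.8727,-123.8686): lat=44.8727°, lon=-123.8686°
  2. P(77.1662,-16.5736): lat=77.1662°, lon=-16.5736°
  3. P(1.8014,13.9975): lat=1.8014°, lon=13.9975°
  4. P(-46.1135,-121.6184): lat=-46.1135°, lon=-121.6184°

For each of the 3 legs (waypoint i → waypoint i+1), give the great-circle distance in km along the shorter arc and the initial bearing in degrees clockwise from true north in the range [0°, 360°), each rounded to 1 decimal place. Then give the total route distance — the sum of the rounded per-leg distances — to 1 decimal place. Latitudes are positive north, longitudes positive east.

Leg 1: dist=5573.7 km, bearing=16.0°
Leg 2: dist=8582.6 km, bearing=148.6°
Leg 3: dist=13475.4 km, bearing=214.5°
Total: 27631.7 km

Leg 1: φ1=0.7831764, φ2=1.3468043, Δφ=0.5636279, Δλ=1.8726510 rad; a=sin²(Δφ/2)+cosφ1·cosφ2·sin²(Δλ/2)=0.1794445525; c=2·atan2(√a, √(1-a))=0.874851417; dist=6371·c=5573.678 ≈ 5573.7 km; running total=5573.7 km
Leg 1 bearing: y=sinΔλ·cosφ2=0.21208078, x=cosφ1·sinφ2-sinφ1·cosφ2·cosΔλ=0.73756258; θ=atan2(y, x)=16.0422° ≈ 16.0°
Leg 2: φ1=1.3468043, φ2=0.0314404, Δφ=-1.3153639, Δλ=0.5335664 rad; a=sin²(Δφ/2)+cosφ1·cosφ2·sin²(Δλ/2)=0.3890982017; c=2·atan2(√a, √(1-a))=1.347132575; dist=6371·c=8582.582 ≈ 8582.6 km; running total=14156.3 km
Leg 2 bearing: y=sinΔλ·cosφ2=0.50835584, x=cosφ1·sinφ2-sinφ1·cosφ2·cosΔλ=-0.83209225; θ=atan2(y, x)=148.5777° ≈ 148.6°
Leg 3: φ1=0.0314404, φ2=-0.8048324, Δφ=-0.8362728, Δλ=-2.3669440 rad; a=sin²(Δφ/2)+cosφ1·cosφ2·sin²(Δλ/2)=0.7589204368; c=2·atan2(√a, √(1-a))=2.115121458; dist=6371·c=13475.439 ≈ 13475.4 km; running total=27631.7 km
Leg 3 bearing: y=sinΔλ·cosφ2=-0.48489157, x=cosφ1·sinφ2-sinφ1·cosφ2·cosΔλ=-0.70478436; θ=atan2(y, x)=-145.4720° <0 so +360° → 214.5280° ≈ 214.5°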